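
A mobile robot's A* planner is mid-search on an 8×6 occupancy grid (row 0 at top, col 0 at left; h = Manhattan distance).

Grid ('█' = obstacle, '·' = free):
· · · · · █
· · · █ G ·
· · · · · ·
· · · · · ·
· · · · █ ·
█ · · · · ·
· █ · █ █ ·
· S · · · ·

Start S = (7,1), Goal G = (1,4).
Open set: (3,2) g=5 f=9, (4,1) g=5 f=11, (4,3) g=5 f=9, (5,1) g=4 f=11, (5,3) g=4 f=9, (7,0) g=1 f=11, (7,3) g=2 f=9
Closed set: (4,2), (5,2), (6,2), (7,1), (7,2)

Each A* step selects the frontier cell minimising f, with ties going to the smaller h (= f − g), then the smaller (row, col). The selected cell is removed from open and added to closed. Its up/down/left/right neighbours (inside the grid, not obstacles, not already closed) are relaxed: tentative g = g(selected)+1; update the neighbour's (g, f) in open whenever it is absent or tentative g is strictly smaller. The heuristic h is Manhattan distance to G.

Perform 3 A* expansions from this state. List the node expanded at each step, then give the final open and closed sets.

step 1: expand (3,2) (f=9, h=4) → closed; open now [(2,2) g=6 f=9, (3,1) g=6 f=11, (3,3) g=6 f=9, (4,1) g=5 f=11, (4,3) g=5 f=9, (5,1) g=4 f=11, (5,3) g=4 f=9, (7,0) g=1 f=11, (7,3) g=2 f=9]
step 2: expand (2,2) (f=9, h=3) → closed; open now [(1,2) g=7 f=9, (2,1) g=7 f=11, (2,3) g=7 f=9, (3,1) g=6 f=11, (3,3) g=6 f=9, (4,1) g=5 f=11, (4,3) g=5 f=9, (5,1) g=4 f=11, (5,3) g=4 f=9, (7,0) g=1 f=11, (7,3) g=2 f=9]
step 3: expand (1,2) (f=9, h=2) → closed; open now [(0,2) g=8 f=11, (1,1) g=8 f=11, (2,1) g=7 f=11, (2,3) g=7 f=9, (3,1) g=6 f=11, (3,3) g=6 f=9, (4,1) g=5 f=11, (4,3) g=5 f=9, (5,1) g=4 f=11, (5,3) g=4 f=9, (7,0) g=1 f=11, (7,3) g=2 f=9]

order=[(3,2) → (2,2) → (1,2)]; open=[(0,2) g=8 f=11, (1,1) g=8 f=11, (2,1) g=7 f=11, (2,3) g=7 f=9, (3,1) g=6 f=11, (3,3) g=6 f=9, (4,1) g=5 f=11, (4,3) g=5 f=9, (5,1) g=4 f=11, (5,3) g=4 f=9, (7,0) g=1 f=11, (7,3) g=2 f=9]; closed=[(1,2), (2,2), (3,2), (4,2), (5,2), (6,2), (7,1), (7,2)]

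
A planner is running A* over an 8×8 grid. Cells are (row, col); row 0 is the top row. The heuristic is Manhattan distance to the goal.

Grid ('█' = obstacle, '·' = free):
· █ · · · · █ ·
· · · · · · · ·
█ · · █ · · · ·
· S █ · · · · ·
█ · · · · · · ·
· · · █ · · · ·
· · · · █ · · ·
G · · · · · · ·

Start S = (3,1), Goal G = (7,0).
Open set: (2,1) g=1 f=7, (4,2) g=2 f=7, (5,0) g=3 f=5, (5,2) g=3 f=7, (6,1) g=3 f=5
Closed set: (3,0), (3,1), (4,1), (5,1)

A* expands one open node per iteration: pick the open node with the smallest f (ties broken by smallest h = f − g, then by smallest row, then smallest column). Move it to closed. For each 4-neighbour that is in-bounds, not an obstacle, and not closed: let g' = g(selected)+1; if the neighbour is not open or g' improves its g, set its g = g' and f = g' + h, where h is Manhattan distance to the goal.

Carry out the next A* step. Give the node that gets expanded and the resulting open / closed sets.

expanded=(5,0); open=[(2,1) g=1 f=7, (4,2) g=2 f=7, (5,2) g=3 f=7, (6,0) g=4 f=5, (6,1) g=3 f=5]; closed=[(3,0), (3,1), (4,1), (5,0), (5,1)]

step 1: expand (5,0) (f=5, h=2) → closed; open now [(2,1) g=1 f=7, (4,2) g=2 f=7, (5,2) g=3 f=7, (6,0) g=4 f=5, (6,1) g=3 f=5]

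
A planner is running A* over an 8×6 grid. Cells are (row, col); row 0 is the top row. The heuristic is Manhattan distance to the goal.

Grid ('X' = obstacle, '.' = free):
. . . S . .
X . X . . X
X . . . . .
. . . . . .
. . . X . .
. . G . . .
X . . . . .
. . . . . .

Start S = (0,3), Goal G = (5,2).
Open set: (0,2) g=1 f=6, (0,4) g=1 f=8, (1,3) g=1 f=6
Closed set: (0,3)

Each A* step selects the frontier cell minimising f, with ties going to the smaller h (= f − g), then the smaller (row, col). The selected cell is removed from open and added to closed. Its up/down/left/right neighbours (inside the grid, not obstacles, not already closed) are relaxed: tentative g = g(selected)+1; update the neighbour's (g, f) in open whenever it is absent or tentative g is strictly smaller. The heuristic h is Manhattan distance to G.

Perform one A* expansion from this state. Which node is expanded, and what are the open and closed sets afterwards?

expanded=(0,2); open=[(0,1) g=2 f=8, (0,4) g=1 f=8, (1,3) g=1 f=6]; closed=[(0,2), (0,3)]

step 1: expand (0,2) (f=6, h=5) → closed; open now [(0,1) g=2 f=8, (0,4) g=1 f=8, (1,3) g=1 f=6]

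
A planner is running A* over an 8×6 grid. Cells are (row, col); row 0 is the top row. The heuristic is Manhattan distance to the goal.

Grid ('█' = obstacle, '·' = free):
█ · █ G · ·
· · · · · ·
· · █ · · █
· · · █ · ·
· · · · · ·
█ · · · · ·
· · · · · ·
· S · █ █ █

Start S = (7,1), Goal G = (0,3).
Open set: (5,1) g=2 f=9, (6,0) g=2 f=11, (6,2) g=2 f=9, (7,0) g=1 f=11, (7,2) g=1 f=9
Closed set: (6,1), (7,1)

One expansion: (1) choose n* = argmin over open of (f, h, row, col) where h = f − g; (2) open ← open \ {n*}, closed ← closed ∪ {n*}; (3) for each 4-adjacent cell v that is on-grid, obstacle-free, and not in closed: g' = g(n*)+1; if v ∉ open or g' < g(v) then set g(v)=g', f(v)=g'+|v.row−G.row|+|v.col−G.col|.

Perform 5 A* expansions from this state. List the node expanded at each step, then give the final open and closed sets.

order=[(5,1) → (4,1) → (3,1) → (2,1) → (1,1)]; open=[(0,1) g=7 f=9, (1,0) g=7 f=11, (1,2) g=7 f=9, (2,0) g=6 f=11, (3,0) g=5 f=11, (3,2) g=5 f=9, (4,0) g=4 f=11, (4,2) g=4 f=9, (5,2) g=3 f=9, (6,0) g=2 f=11, (6,2) g=2 f=9, (7,0) g=1 f=11, (7,2) g=1 f=9]; closed=[(1,1), (2,1), (3,1), (4,1), (5,1), (6,1), (7,1)]

step 1: expand (5,1) (f=9, h=7) → closed; open now [(4,1) g=3 f=9, (5,2) g=3 f=9, (6,0) g=2 f=11, (6,2) g=2 f=9, (7,0) g=1 f=11, (7,2) g=1 f=9]
step 2: expand (4,1) (f=9, h=6) → closed; open now [(3,1) g=4 f=9, (4,0) g=4 f=11, (4,2) g=4 f=9, (5,2) g=3 f=9, (6,0) g=2 f=11, (6,2) g=2 f=9, (7,0) g=1 f=11, (7,2) g=1 f=9]
step 3: expand (3,1) (f=9, h=5) → closed; open now [(2,1) g=5 f=9, (3,0) g=5 f=11, (3,2) g=5 f=9, (4,0) g=4 f=11, (4,2) g=4 f=9, (5,2) g=3 f=9, (6,0) g=2 f=11, (6,2) g=2 f=9, (7,0) g=1 f=11, (7,2) g=1 f=9]
step 4: expand (2,1) (f=9, h=4) → closed; open now [(1,1) g=6 f=9, (2,0) g=6 f=11, (3,0) g=5 f=11, (3,2) g=5 f=9, (4,0) g=4 f=11, (4,2) g=4 f=9, (5,2) g=3 f=9, (6,0) g=2 f=11, (6,2) g=2 f=9, (7,0) g=1 f=11, (7,2) g=1 f=9]
step 5: expand (1,1) (f=9, h=3) → closed; open now [(0,1) g=7 f=9, (1,0) g=7 f=11, (1,2) g=7 f=9, (2,0) g=6 f=11, (3,0) g=5 f=11, (3,2) g=5 f=9, (4,0) g=4 f=11, (4,2) g=4 f=9, (5,2) g=3 f=9, (6,0) g=2 f=11, (6,2) g=2 f=9, (7,0) g=1 f=11, (7,2) g=1 f=9]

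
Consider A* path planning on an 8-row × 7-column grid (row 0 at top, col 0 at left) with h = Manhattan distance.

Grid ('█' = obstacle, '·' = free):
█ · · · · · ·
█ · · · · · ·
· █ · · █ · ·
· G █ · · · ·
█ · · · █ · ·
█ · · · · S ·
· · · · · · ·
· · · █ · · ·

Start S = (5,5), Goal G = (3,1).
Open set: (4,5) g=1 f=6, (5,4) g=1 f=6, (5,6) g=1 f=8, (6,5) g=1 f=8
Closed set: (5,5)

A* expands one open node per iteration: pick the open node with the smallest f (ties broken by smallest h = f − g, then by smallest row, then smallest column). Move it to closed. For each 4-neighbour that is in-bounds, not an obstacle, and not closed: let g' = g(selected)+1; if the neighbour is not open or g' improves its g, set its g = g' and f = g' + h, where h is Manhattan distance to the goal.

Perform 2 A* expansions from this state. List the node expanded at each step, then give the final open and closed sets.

order=[(4,5) → (3,5)]; open=[(2,5) g=3 f=8, (3,4) g=3 f=6, (3,6) g=3 f=8, (4,6) g=2 f=8, (5,4) g=1 f=6, (5,6) g=1 f=8, (6,5) g=1 f=8]; closed=[(3,5), (4,5), (5,5)]

step 1: expand (4,5) (f=6, h=5) → closed; open now [(3,5) g=2 f=6, (4,6) g=2 f=8, (5,4) g=1 f=6, (5,6) g=1 f=8, (6,5) g=1 f=8]
step 2: expand (3,5) (f=6, h=4) → closed; open now [(2,5) g=3 f=8, (3,4) g=3 f=6, (3,6) g=3 f=8, (4,6) g=2 f=8, (5,4) g=1 f=6, (5,6) g=1 f=8, (6,5) g=1 f=8]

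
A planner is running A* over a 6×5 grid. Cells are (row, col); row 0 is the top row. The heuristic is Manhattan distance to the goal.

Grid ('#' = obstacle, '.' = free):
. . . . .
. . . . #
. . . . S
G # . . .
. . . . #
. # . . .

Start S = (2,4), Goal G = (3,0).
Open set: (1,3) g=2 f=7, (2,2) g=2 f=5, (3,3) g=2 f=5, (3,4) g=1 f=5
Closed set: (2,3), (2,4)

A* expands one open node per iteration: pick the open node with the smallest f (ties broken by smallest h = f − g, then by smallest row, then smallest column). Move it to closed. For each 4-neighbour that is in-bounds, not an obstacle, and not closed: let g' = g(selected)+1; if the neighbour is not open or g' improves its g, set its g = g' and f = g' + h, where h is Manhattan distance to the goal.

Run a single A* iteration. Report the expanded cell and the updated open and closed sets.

expanded=(2,2); open=[(1,2) g=3 f=7, (1,3) g=2 f=7, (2,1) g=3 f=5, (3,2) g=3 f=5, (3,3) g=2 f=5, (3,4) g=1 f=5]; closed=[(2,2), (2,3), (2,4)]

step 1: expand (2,2) (f=5, h=3) → closed; open now [(1,2) g=3 f=7, (1,3) g=2 f=7, (2,1) g=3 f=5, (3,2) g=3 f=5, (3,3) g=2 f=5, (3,4) g=1 f=5]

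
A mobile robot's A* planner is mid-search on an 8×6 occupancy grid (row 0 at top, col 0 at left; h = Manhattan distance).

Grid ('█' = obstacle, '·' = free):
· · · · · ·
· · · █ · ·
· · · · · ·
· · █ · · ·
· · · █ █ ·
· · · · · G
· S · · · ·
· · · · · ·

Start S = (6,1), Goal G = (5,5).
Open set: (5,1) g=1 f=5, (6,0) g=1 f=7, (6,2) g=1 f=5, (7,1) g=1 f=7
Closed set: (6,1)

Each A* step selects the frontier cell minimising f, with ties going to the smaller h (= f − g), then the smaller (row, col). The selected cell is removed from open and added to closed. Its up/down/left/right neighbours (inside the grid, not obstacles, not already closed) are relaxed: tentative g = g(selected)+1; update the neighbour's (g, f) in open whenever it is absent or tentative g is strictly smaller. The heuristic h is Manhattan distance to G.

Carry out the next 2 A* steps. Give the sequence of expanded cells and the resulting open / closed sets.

order=[(5,1) → (5,2)]; open=[(4,1) g=2 f=7, (4,2) g=3 f=7, (5,0) g=2 f=7, (5,3) g=3 f=5, (6,0) g=1 f=7, (6,2) g=1 f=5, (7,1) g=1 f=7]; closed=[(5,1), (5,2), (6,1)]

step 1: expand (5,1) (f=5, h=4) → closed; open now [(4,1) g=2 f=7, (5,0) g=2 f=7, (5,2) g=2 f=5, (6,0) g=1 f=7, (6,2) g=1 f=5, (7,1) g=1 f=7]
step 2: expand (5,2) (f=5, h=3) → closed; open now [(4,1) g=2 f=7, (4,2) g=3 f=7, (5,0) g=2 f=7, (5,3) g=3 f=5, (6,0) g=1 f=7, (6,2) g=1 f=5, (7,1) g=1 f=7]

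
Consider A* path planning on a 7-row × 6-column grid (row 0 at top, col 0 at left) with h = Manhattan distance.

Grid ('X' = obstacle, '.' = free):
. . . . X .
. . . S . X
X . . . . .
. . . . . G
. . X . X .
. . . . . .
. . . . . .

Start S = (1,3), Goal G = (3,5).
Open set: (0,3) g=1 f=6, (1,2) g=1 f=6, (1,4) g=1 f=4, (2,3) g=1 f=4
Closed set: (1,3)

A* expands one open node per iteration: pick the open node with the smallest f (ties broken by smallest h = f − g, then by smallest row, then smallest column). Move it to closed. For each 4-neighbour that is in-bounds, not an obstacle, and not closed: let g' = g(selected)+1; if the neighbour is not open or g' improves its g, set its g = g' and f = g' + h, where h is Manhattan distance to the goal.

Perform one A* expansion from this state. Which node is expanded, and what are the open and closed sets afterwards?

step 1: expand (1,4) (f=4, h=3) → closed; open now [(0,3) g=1 f=6, (1,2) g=1 f=6, (2,3) g=1 f=4, (2,4) g=2 f=4]

expanded=(1,4); open=[(0,3) g=1 f=6, (1,2) g=1 f=6, (2,3) g=1 f=4, (2,4) g=2 f=4]; closed=[(1,3), (1,4)]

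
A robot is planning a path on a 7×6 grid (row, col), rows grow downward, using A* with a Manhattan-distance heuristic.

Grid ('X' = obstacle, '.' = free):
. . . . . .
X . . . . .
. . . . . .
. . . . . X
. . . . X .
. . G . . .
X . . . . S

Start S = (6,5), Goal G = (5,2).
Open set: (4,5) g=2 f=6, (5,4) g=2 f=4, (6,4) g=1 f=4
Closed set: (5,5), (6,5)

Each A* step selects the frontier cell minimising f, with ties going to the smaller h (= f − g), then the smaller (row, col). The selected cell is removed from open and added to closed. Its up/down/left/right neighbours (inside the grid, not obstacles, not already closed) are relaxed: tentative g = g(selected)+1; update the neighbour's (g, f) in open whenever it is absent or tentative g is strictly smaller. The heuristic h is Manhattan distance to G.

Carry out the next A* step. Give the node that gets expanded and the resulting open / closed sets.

step 1: expand (5,4) (f=4, h=2) → closed; open now [(4,5) g=2 f=6, (5,3) g=3 f=4, (6,4) g=1 f=4]

expanded=(5,4); open=[(4,5) g=2 f=6, (5,3) g=3 f=4, (6,4) g=1 f=4]; closed=[(5,4), (5,5), (6,5)]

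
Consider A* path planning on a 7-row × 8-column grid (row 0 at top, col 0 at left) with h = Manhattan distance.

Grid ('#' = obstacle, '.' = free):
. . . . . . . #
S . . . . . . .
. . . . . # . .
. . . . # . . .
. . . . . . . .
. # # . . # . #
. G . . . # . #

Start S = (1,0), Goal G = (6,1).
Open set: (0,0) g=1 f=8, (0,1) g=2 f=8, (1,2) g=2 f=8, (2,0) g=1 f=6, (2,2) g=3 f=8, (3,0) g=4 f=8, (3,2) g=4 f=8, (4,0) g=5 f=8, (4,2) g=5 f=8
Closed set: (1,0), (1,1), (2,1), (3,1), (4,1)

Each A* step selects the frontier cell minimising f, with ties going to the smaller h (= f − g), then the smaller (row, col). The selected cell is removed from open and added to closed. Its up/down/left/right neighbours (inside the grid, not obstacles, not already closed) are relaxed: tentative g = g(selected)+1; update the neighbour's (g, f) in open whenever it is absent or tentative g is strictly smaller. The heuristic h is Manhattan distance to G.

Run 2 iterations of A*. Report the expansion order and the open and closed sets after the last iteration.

step 1: expand (2,0) (f=6, h=5) → closed; open now [(0,0) g=1 f=8, (0,1) g=2 f=8, (1,2) g=2 f=8, (2,2) g=3 f=8, (3,0) g=2 f=6, (3,2) g=4 f=8, (4,0) g=5 f=8, (4,2) g=5 f=8]
step 2: expand (3,0) (f=6, h=4) → closed; open now [(0,0) g=1 f=8, (0,1) g=2 f=8, (1,2) g=2 f=8, (2,2) g=3 f=8, (3,2) g=4 f=8, (4,0) g=3 f=6, (4,2) g=5 f=8]

order=[(2,0) → (3,0)]; open=[(0,0) g=1 f=8, (0,1) g=2 f=8, (1,2) g=2 f=8, (2,2) g=3 f=8, (3,2) g=4 f=8, (4,0) g=3 f=6, (4,2) g=5 f=8]; closed=[(1,0), (1,1), (2,0), (2,1), (3,0), (3,1), (4,1)]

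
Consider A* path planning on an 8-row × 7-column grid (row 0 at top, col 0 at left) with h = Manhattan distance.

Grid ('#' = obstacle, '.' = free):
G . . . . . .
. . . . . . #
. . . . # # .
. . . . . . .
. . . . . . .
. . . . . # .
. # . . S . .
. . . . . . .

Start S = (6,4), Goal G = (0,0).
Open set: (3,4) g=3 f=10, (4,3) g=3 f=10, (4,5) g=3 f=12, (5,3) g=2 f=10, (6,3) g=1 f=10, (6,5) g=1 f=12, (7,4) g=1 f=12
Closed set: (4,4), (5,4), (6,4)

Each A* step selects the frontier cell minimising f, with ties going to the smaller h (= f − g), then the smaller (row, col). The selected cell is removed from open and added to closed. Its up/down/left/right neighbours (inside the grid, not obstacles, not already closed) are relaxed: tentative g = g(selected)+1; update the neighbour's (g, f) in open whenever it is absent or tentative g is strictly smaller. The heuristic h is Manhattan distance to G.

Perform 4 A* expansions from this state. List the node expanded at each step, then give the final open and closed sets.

step 1: expand (3,4) (f=10, h=7) → closed; open now [(3,3) g=4 f=10, (3,5) g=4 f=12, (4,3) g=3 f=10, (4,5) g=3 f=12, (5,3) g=2 f=10, (6,3) g=1 f=10, (6,5) g=1 f=12, (7,4) g=1 f=12]
step 2: expand (3,3) (f=10, h=6) → closed; open now [(2,3) g=5 f=10, (3,2) g=5 f=10, (3,5) g=4 f=12, (4,3) g=3 f=10, (4,5) g=3 f=12, (5,3) g=2 f=10, (6,3) g=1 f=10, (6,5) g=1 f=12, (7,4) g=1 f=12]
step 3: expand (2,3) (f=10, h=5) → closed; open now [(1,3) g=6 f=10, (2,2) g=6 f=10, (3,2) g=5 f=10, (3,5) g=4 f=12, (4,3) g=3 f=10, (4,5) g=3 f=12, (5,3) g=2 f=10, (6,3) g=1 f=10, (6,5) g=1 f=12, (7,4) g=1 f=12]
step 4: expand (1,3) (f=10, h=4) → closed; open now [(0,3) g=7 f=10, (1,2) g=7 f=10, (1,4) g=7 f=12, (2,2) g=6 f=10, (3,2) g=5 f=10, (3,5) g=4 f=12, (4,3) g=3 f=10, (4,5) g=3 f=12, (5,3) g=2 f=10, (6,3) g=1 f=10, (6,5) g=1 f=12, (7,4) g=1 f=12]

order=[(3,4) → (3,3) → (2,3) → (1,3)]; open=[(0,3) g=7 f=10, (1,2) g=7 f=10, (1,4) g=7 f=12, (2,2) g=6 f=10, (3,2) g=5 f=10, (3,5) g=4 f=12, (4,3) g=3 f=10, (4,5) g=3 f=12, (5,3) g=2 f=10, (6,3) g=1 f=10, (6,5) g=1 f=12, (7,4) g=1 f=12]; closed=[(1,3), (2,3), (3,3), (3,4), (4,4), (5,4), (6,4)]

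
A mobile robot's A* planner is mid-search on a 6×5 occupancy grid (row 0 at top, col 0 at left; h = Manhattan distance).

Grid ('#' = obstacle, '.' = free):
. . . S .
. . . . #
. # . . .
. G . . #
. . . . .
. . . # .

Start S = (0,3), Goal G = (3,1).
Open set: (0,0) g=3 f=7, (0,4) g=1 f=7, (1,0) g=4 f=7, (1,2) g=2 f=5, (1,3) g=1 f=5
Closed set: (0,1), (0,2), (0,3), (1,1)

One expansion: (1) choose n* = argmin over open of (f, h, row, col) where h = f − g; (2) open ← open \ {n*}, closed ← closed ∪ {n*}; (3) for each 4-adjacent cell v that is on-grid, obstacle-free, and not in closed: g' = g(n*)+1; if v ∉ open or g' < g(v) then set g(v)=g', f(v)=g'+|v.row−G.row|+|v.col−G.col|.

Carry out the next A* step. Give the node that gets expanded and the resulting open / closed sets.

expanded=(1,2); open=[(0,0) g=3 f=7, (0,4) g=1 f=7, (1,0) g=4 f=7, (1,3) g=1 f=5, (2,2) g=3 f=5]; closed=[(0,1), (0,2), (0,3), (1,1), (1,2)]

step 1: expand (1,2) (f=5, h=3) → closed; open now [(0,0) g=3 f=7, (0,4) g=1 f=7, (1,0) g=4 f=7, (1,3) g=1 f=5, (2,2) g=3 f=5]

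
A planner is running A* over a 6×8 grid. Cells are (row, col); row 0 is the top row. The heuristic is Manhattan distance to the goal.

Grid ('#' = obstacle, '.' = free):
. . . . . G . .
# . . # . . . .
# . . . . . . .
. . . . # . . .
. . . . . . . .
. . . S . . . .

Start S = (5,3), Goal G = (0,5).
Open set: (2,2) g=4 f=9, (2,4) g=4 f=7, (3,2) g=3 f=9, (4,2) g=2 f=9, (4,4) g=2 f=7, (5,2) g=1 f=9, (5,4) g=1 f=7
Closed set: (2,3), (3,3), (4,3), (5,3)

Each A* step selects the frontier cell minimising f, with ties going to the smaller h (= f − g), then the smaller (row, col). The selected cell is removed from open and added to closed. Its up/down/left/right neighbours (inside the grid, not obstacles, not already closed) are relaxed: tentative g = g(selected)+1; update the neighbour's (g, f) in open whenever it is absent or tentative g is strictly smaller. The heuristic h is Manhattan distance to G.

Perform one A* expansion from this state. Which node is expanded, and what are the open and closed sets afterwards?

expanded=(2,4); open=[(1,4) g=5 f=7, (2,2) g=4 f=9, (2,5) g=5 f=7, (3,2) g=3 f=9, (4,2) g=2 f=9, (4,4) g=2 f=7, (5,2) g=1 f=9, (5,4) g=1 f=7]; closed=[(2,3), (2,4), (3,3), (4,3), (5,3)]

step 1: expand (2,4) (f=7, h=3) → closed; open now [(1,4) g=5 f=7, (2,2) g=4 f=9, (2,5) g=5 f=7, (3,2) g=3 f=9, (4,2) g=2 f=9, (4,4) g=2 f=7, (5,2) g=1 f=9, (5,4) g=1 f=7]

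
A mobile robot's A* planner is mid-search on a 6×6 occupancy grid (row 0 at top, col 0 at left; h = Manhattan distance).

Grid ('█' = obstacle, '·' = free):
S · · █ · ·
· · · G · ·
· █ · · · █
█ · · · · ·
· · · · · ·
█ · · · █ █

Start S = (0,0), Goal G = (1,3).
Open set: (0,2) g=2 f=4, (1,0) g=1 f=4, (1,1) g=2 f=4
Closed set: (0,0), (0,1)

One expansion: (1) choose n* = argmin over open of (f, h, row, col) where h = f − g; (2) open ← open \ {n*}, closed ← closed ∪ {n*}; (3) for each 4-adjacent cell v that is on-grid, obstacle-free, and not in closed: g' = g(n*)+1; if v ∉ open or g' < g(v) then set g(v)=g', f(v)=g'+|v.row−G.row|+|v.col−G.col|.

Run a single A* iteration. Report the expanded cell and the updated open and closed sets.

expanded=(0,2); open=[(1,0) g=1 f=4, (1,1) g=2 f=4, (1,2) g=3 f=4]; closed=[(0,0), (0,1), (0,2)]

step 1: expand (0,2) (f=4, h=2) → closed; open now [(1,0) g=1 f=4, (1,1) g=2 f=4, (1,2) g=3 f=4]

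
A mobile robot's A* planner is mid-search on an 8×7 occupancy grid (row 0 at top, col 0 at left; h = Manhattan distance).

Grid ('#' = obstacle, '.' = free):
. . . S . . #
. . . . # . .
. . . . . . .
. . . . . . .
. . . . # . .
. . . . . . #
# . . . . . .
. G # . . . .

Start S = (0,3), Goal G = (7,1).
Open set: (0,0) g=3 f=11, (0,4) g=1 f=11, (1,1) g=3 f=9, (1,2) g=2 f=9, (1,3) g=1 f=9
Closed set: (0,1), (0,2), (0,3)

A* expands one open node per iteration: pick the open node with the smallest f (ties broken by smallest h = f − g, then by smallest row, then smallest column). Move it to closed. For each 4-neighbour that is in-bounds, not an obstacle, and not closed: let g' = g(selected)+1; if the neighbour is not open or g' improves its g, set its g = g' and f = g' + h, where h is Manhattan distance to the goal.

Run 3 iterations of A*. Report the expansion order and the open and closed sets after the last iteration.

step 1: expand (1,1) (f=9, h=6) → closed; open now [(0,0) g=3 f=11, (0,4) g=1 f=11, (1,0) g=4 f=11, (1,2) g=2 f=9, (1,3) g=1 f=9, (2,1) g=4 f=9]
step 2: expand (2,1) (f=9, h=5) → closed; open now [(0,0) g=3 f=11, (0,4) g=1 f=11, (1,0) g=4 f=11, (1,2) g=2 f=9, (1,3) g=1 f=9, (2,0) g=5 f=11, (2,2) g=5 f=11, (3,1) g=5 f=9]
step 3: expand (3,1) (f=9, h=4) → closed; open now [(0,0) g=3 f=11, (0,4) g=1 f=11, (1,0) g=4 f=11, (1,2) g=2 f=9, (1,3) g=1 f=9, (2,0) g=5 f=11, (2,2) g=5 f=11, (3,0) g=6 f=11, (3,2) g=6 f=11, (4,1) g=6 f=9]

order=[(1,1) → (2,1) → (3,1)]; open=[(0,0) g=3 f=11, (0,4) g=1 f=11, (1,0) g=4 f=11, (1,2) g=2 f=9, (1,3) g=1 f=9, (2,0) g=5 f=11, (2,2) g=5 f=11, (3,0) g=6 f=11, (3,2) g=6 f=11, (4,1) g=6 f=9]; closed=[(0,1), (0,2), (0,3), (1,1), (2,1), (3,1)]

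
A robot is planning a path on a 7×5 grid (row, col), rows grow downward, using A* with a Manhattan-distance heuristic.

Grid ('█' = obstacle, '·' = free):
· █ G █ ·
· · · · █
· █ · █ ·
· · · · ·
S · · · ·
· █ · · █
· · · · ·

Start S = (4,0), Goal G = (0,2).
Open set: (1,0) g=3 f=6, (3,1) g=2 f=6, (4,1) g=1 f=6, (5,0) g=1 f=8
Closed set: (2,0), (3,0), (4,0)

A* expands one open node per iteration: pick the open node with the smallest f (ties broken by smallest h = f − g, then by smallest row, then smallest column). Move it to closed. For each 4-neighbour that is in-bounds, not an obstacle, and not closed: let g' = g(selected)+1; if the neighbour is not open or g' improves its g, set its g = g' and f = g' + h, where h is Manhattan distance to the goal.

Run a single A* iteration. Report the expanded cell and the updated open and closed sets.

expanded=(1,0); open=[(0,0) g=4 f=6, (1,1) g=4 f=6, (3,1) g=2 f=6, (4,1) g=1 f=6, (5,0) g=1 f=8]; closed=[(1,0), (2,0), (3,0), (4,0)]

step 1: expand (1,0) (f=6, h=3) → closed; open now [(0,0) g=4 f=6, (1,1) g=4 f=6, (3,1) g=2 f=6, (4,1) g=1 f=6, (5,0) g=1 f=8]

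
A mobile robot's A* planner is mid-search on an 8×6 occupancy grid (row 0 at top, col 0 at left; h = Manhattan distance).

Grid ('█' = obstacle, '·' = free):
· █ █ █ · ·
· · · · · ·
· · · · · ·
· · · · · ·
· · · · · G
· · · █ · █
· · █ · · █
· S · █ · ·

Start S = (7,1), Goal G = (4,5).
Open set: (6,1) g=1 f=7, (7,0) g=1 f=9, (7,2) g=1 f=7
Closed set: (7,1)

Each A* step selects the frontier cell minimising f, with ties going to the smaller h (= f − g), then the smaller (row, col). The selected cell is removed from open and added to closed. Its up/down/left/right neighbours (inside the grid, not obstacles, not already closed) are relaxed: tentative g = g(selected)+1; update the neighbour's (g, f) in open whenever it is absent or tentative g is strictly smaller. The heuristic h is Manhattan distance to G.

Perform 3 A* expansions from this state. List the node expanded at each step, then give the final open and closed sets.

order=[(6,1) → (5,1) → (4,1)]; open=[(3,1) g=4 f=9, (4,0) g=4 f=9, (4,2) g=4 f=7, (5,0) g=3 f=9, (5,2) g=3 f=7, (6,0) g=2 f=9, (7,0) g=1 f=9, (7,2) g=1 f=7]; closed=[(4,1), (5,1), (6,1), (7,1)]

step 1: expand (6,1) (f=7, h=6) → closed; open now [(5,1) g=2 f=7, (6,0) g=2 f=9, (7,0) g=1 f=9, (7,2) g=1 f=7]
step 2: expand (5,1) (f=7, h=5) → closed; open now [(4,1) g=3 f=7, (5,0) g=3 f=9, (5,2) g=3 f=7, (6,0) g=2 f=9, (7,0) g=1 f=9, (7,2) g=1 f=7]
step 3: expand (4,1) (f=7, h=4) → closed; open now [(3,1) g=4 f=9, (4,0) g=4 f=9, (4,2) g=4 f=7, (5,0) g=3 f=9, (5,2) g=3 f=7, (6,0) g=2 f=9, (7,0) g=1 f=9, (7,2) g=1 f=7]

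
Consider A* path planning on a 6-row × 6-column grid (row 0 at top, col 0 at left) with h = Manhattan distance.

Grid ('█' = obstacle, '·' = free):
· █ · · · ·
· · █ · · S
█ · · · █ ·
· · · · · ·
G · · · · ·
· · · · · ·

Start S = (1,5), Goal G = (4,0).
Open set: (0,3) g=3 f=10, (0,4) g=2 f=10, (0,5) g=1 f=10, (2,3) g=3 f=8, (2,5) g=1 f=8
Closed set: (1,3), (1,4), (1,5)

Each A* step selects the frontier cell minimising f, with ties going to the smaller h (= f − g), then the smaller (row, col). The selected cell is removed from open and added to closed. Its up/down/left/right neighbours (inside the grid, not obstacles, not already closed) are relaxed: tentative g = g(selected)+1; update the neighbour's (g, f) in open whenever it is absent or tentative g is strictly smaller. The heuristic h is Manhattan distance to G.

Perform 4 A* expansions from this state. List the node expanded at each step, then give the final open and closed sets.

step 1: expand (2,3) (f=8, h=5) → closed; open now [(0,3) g=3 f=10, (0,4) g=2 f=10, (0,5) g=1 f=10, (2,2) g=4 f=8, (2,5) g=1 f=8, (3,3) g=4 f=8]
step 2: expand (2,2) (f=8, h=4) → closed; open now [(0,3) g=3 f=10, (0,4) g=2 f=10, (0,5) g=1 f=10, (2,1) g=5 f=8, (2,5) g=1 f=8, (3,2) g=5 f=8, (3,3) g=4 f=8]
step 3: expand (2,1) (f=8, h=3) → closed; open now [(0,3) g=3 f=10, (0,4) g=2 f=10, (0,5) g=1 f=10, (1,1) g=6 f=10, (2,5) g=1 f=8, (3,1) g=6 f=8, (3,2) g=5 f=8, (3,3) g=4 f=8]
step 4: expand (3,1) (f=8, h=2) → closed; open now [(0,3) g=3 f=10, (0,4) g=2 f=10, (0,5) g=1 f=10, (1,1) g=6 f=10, (2,5) g=1 f=8, (3,0) g=7 f=8, (3,2) g=5 f=8, (3,3) g=4 f=8, (4,1) g=7 f=8]

order=[(2,3) → (2,2) → (2,1) → (3,1)]; open=[(0,3) g=3 f=10, (0,4) g=2 f=10, (0,5) g=1 f=10, (1,1) g=6 f=10, (2,5) g=1 f=8, (3,0) g=7 f=8, (3,2) g=5 f=8, (3,3) g=4 f=8, (4,1) g=7 f=8]; closed=[(1,3), (1,4), (1,5), (2,1), (2,2), (2,3), (3,1)]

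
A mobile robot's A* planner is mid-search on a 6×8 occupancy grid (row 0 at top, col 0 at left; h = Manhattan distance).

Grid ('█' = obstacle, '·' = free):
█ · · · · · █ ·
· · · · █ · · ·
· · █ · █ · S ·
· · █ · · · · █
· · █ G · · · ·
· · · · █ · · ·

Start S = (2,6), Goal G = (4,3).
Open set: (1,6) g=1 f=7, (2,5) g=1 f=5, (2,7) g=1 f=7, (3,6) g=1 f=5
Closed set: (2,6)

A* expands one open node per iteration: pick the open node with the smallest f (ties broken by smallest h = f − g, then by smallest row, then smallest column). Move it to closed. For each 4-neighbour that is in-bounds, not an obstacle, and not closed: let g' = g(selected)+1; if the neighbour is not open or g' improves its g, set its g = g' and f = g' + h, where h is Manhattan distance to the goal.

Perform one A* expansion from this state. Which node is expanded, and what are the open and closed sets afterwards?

expanded=(2,5); open=[(1,5) g=2 f=7, (1,6) g=1 f=7, (2,7) g=1 f=7, (3,5) g=2 f=5, (3,6) g=1 f=5]; closed=[(2,5), (2,6)]

step 1: expand (2,5) (f=5, h=4) → closed; open now [(1,5) g=2 f=7, (1,6) g=1 f=7, (2,7) g=1 f=7, (3,5) g=2 f=5, (3,6) g=1 f=5]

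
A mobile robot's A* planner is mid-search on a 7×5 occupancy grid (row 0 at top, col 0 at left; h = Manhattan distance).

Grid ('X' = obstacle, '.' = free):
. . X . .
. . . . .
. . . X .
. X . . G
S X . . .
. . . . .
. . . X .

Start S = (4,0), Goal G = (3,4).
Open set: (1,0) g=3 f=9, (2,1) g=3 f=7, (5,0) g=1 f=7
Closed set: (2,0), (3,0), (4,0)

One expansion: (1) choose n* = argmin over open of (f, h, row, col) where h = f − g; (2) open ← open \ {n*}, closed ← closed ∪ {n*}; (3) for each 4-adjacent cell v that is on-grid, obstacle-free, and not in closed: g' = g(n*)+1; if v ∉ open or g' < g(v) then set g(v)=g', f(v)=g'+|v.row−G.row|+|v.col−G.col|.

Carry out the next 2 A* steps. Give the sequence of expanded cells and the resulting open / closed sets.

order=[(2,1) → (2,2)]; open=[(1,0) g=3 f=9, (1,1) g=4 f=9, (1,2) g=5 f=9, (3,2) g=5 f=7, (5,0) g=1 f=7]; closed=[(2,0), (2,1), (2,2), (3,0), (4,0)]

step 1: expand (2,1) (f=7, h=4) → closed; open now [(1,0) g=3 f=9, (1,1) g=4 f=9, (2,2) g=4 f=7, (5,0) g=1 f=7]
step 2: expand (2,2) (f=7, h=3) → closed; open now [(1,0) g=3 f=9, (1,1) g=4 f=9, (1,2) g=5 f=9, (3,2) g=5 f=7, (5,0) g=1 f=7]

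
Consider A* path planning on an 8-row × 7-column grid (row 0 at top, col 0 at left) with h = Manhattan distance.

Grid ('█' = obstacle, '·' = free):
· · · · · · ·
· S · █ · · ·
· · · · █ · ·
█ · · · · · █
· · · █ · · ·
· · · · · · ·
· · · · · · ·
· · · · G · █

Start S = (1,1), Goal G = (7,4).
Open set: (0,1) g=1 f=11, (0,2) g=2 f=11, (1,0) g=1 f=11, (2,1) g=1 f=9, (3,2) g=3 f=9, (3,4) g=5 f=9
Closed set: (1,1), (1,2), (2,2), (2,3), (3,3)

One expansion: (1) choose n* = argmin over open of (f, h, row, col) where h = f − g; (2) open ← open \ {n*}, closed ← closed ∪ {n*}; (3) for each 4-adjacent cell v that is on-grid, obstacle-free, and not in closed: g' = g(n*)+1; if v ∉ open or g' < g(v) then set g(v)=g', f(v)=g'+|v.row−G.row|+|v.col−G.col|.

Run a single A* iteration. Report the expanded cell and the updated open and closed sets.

expanded=(3,4); open=[(0,1) g=1 f=11, (0,2) g=2 f=11, (1,0) g=1 f=11, (2,1) g=1 f=9, (3,2) g=3 f=9, (3,5) g=6 f=11, (4,4) g=6 f=9]; closed=[(1,1), (1,2), (2,2), (2,3), (3,3), (3,4)]

step 1: expand (3,4) (f=9, h=4) → closed; open now [(0,1) g=1 f=11, (0,2) g=2 f=11, (1,0) g=1 f=11, (2,1) g=1 f=9, (3,2) g=3 f=9, (3,5) g=6 f=11, (4,4) g=6 f=9]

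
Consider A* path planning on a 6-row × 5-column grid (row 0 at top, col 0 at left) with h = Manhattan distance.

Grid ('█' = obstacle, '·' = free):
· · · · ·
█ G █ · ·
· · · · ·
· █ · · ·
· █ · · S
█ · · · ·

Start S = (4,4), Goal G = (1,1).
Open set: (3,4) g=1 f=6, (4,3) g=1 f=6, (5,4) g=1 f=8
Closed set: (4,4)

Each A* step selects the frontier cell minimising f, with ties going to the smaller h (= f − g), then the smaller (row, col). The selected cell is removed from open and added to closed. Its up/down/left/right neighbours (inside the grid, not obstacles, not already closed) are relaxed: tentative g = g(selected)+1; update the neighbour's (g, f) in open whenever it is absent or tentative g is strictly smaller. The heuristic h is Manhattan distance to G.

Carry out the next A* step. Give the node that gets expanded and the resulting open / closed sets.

step 1: expand (3,4) (f=6, h=5) → closed; open now [(2,4) g=2 f=6, (3,3) g=2 f=6, (4,3) g=1 f=6, (5,4) g=1 f=8]

expanded=(3,4); open=[(2,4) g=2 f=6, (3,3) g=2 f=6, (4,3) g=1 f=6, (5,4) g=1 f=8]; closed=[(3,4), (4,4)]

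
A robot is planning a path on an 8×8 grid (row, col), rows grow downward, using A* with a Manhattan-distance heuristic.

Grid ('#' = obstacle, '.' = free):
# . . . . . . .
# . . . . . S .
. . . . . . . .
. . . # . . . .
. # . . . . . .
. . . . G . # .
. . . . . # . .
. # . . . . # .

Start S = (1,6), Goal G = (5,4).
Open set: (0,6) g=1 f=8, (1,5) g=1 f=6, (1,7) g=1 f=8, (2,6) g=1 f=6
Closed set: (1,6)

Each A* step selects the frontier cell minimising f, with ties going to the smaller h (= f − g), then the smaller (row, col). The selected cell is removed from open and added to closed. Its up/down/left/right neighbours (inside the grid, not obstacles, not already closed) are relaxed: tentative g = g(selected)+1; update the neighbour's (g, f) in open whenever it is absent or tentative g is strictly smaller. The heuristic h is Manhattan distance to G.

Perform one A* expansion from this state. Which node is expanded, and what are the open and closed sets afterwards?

expanded=(1,5); open=[(0,5) g=2 f=8, (0,6) g=1 f=8, (1,4) g=2 f=6, (1,7) g=1 f=8, (2,5) g=2 f=6, (2,6) g=1 f=6]; closed=[(1,5), (1,6)]

step 1: expand (1,5) (f=6, h=5) → closed; open now [(0,5) g=2 f=8, (0,6) g=1 f=8, (1,4) g=2 f=6, (1,7) g=1 f=8, (2,5) g=2 f=6, (2,6) g=1 f=6]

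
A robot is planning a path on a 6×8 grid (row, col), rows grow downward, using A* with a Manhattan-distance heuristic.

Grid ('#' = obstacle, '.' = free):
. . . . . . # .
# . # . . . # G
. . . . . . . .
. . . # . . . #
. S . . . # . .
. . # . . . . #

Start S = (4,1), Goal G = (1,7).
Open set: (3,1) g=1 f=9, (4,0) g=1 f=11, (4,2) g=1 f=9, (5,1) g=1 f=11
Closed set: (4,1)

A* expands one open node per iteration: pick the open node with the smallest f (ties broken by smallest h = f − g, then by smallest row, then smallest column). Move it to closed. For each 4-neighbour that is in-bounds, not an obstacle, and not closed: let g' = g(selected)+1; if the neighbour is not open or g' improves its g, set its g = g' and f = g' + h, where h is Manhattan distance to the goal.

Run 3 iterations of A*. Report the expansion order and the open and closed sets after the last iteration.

step 1: expand (3,1) (f=9, h=8) → closed; open now [(2,1) g=2 f=9, (3,0) g=2 f=11, (3,2) g=2 f=9, (4,0) g=1 f=11, (4,2) g=1 f=9, (5,1) g=1 f=11]
step 2: expand (2,1) (f=9, h=7) → closed; open now [(1,1) g=3 f=9, (2,0) g=3 f=11, (2,2) g=3 f=9, (3,0) g=2 f=11, (3,2) g=2 f=9, (4,0) g=1 f=11, (4,2) g=1 f=9, (5,1) g=1 f=11]
step 3: expand (1,1) (f=9, h=6) → closed; open now [(0,1) g=4 f=11, (2,0) g=3 f=11, (2,2) g=3 f=9, (3,0) g=2 f=11, (3,2) g=2 f=9, (4,0) g=1 f=11, (4,2) g=1 f=9, (5,1) g=1 f=11]

order=[(3,1) → (2,1) → (1,1)]; open=[(0,1) g=4 f=11, (2,0) g=3 f=11, (2,2) g=3 f=9, (3,0) g=2 f=11, (3,2) g=2 f=9, (4,0) g=1 f=11, (4,2) g=1 f=9, (5,1) g=1 f=11]; closed=[(1,1), (2,1), (3,1), (4,1)]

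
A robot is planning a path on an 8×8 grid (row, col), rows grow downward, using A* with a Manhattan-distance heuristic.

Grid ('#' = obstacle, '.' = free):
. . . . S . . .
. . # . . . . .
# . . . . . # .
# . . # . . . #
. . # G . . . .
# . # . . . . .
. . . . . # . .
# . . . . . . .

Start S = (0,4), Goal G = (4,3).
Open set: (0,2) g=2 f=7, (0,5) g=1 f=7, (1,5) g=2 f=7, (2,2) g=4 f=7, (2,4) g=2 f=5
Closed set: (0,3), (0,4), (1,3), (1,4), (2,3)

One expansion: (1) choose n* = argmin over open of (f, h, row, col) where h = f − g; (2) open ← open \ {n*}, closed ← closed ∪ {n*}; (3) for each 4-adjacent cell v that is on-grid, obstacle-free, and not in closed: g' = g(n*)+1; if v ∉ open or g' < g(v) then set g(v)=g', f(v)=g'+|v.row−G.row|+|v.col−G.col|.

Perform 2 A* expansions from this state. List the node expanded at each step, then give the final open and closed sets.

order=[(2,4) → (3,4)]; open=[(0,2) g=2 f=7, (0,5) g=1 f=7, (1,5) g=2 f=7, (2,2) g=4 f=7, (2,5) g=3 f=7, (3,5) g=4 f=7, (4,4) g=4 f=5]; closed=[(0,3), (0,4), (1,3), (1,4), (2,3), (2,4), (3,4)]

step 1: expand (2,4) (f=5, h=3) → closed; open now [(0,2) g=2 f=7, (0,5) g=1 f=7, (1,5) g=2 f=7, (2,2) g=4 f=7, (2,5) g=3 f=7, (3,4) g=3 f=5]
step 2: expand (3,4) (f=5, h=2) → closed; open now [(0,2) g=2 f=7, (0,5) g=1 f=7, (1,5) g=2 f=7, (2,2) g=4 f=7, (2,5) g=3 f=7, (3,5) g=4 f=7, (4,4) g=4 f=5]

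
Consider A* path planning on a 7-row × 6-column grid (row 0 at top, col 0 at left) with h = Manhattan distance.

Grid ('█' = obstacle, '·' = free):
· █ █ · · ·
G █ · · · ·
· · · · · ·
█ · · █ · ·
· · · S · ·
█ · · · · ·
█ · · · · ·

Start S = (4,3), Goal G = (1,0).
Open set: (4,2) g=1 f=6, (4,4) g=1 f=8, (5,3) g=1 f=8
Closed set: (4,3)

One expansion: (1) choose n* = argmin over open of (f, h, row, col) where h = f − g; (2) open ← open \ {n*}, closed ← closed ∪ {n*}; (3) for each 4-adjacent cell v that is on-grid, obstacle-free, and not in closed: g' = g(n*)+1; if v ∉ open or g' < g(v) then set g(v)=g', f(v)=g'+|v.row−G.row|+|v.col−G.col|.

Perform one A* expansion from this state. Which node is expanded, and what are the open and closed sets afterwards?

step 1: expand (4,2) (f=6, h=5) → closed; open now [(3,2) g=2 f=6, (4,1) g=2 f=6, (4,4) g=1 f=8, (5,2) g=2 f=8, (5,3) g=1 f=8]

expanded=(4,2); open=[(3,2) g=2 f=6, (4,1) g=2 f=6, (4,4) g=1 f=8, (5,2) g=2 f=8, (5,3) g=1 f=8]; closed=[(4,2), (4,3)]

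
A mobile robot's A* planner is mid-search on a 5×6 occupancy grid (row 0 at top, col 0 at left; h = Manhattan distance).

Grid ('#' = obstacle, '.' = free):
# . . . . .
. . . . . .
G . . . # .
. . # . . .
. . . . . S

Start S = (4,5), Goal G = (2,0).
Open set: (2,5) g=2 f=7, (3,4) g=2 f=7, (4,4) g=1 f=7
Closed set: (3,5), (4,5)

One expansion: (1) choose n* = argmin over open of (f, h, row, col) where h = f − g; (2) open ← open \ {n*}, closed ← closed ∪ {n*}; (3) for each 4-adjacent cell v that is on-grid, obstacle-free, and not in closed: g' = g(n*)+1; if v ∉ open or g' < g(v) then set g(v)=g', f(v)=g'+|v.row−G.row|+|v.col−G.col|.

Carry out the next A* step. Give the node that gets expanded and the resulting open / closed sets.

expanded=(2,5); open=[(1,5) g=3 f=9, (3,4) g=2 f=7, (4,4) g=1 f=7]; closed=[(2,5), (3,5), (4,5)]

step 1: expand (2,5) (f=7, h=5) → closed; open now [(1,5) g=3 f=9, (3,4) g=2 f=7, (4,4) g=1 f=7]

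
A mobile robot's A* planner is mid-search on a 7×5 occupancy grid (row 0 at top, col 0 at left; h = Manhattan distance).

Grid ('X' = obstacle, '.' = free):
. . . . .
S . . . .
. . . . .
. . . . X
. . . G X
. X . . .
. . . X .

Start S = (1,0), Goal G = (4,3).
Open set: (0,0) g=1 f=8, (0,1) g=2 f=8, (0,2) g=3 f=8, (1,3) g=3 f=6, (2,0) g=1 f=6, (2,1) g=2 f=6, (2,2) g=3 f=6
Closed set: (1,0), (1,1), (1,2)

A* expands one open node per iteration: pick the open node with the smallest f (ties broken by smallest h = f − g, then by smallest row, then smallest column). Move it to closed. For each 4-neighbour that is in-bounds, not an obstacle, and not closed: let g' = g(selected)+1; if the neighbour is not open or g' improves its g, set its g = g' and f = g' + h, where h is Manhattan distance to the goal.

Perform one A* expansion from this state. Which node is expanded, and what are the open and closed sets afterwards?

step 1: expand (1,3) (f=6, h=3) → closed; open now [(0,0) g=1 f=8, (0,1) g=2 f=8, (0,2) g=3 f=8, (0,3) g=4 f=8, (1,4) g=4 f=8, (2,0) g=1 f=6, (2,1) g=2 f=6, (2,2) g=3 f=6, (2,3) g=4 f=6]

expanded=(1,3); open=[(0,0) g=1 f=8, (0,1) g=2 f=8, (0,2) g=3 f=8, (0,3) g=4 f=8, (1,4) g=4 f=8, (2,0) g=1 f=6, (2,1) g=2 f=6, (2,2) g=3 f=6, (2,3) g=4 f=6]; closed=[(1,0), (1,1), (1,2), (1,3)]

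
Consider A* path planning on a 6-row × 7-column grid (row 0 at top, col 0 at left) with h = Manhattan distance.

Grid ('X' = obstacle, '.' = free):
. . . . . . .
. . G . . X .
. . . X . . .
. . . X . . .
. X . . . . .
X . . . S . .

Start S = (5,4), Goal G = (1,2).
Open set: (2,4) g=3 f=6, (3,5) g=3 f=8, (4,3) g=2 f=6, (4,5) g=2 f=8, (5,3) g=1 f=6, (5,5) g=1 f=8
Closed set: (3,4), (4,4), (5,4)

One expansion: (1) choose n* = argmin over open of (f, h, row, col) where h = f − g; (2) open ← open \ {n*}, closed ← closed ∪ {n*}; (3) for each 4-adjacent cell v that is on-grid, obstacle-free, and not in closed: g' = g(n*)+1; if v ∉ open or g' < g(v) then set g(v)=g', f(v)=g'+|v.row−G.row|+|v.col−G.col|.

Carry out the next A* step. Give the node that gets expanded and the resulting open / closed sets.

step 1: expand (2,4) (f=6, h=3) → closed; open now [(1,4) g=4 f=6, (2,5) g=4 f=8, (3,5) g=3 f=8, (4,3) g=2 f=6, (4,5) g=2 f=8, (5,3) g=1 f=6, (5,5) g=1 f=8]

expanded=(2,4); open=[(1,4) g=4 f=6, (2,5) g=4 f=8, (3,5) g=3 f=8, (4,3) g=2 f=6, (4,5) g=2 f=8, (5,3) g=1 f=6, (5,5) g=1 f=8]; closed=[(2,4), (3,4), (4,4), (5,4)]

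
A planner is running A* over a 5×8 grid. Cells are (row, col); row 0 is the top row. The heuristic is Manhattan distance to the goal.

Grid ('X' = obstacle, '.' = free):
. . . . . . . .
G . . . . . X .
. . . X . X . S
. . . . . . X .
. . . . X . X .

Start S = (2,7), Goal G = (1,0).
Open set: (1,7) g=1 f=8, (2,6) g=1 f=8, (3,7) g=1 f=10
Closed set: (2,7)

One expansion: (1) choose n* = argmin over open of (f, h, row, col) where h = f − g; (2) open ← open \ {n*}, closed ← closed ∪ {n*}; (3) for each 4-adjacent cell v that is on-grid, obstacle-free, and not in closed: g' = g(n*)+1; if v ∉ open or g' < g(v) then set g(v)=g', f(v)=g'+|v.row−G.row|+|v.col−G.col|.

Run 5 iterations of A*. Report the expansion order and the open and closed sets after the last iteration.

step 1: expand (1,7) (f=8, h=7) → closed; open now [(0,7) g=2 f=10, (2,6) g=1 f=8, (3,7) g=1 f=10]
step 2: expand (2,6) (f=8, h=7) → closed; open now [(0,7) g=2 f=10, (3,7) g=1 f=10]
step 3: expand (0,7) (f=10, h=8) → closed; open now [(0,6) g=3 f=10, (3,7) g=1 f=10]
step 4: expand (0,6) (f=10, h=7) → closed; open now [(0,5) g=4 f=10, (3,7) g=1 f=10]
step 5: expand (0,5) (f=10, h=6) → closed; open now [(0,4) g=5 f=10, (1,5) g=5 f=10, (3,7) g=1 f=10]

order=[(1,7) → (2,6) → (0,7) → (0,6) → (0,5)]; open=[(0,4) g=5 f=10, (1,5) g=5 f=10, (3,7) g=1 f=10]; closed=[(0,5), (0,6), (0,7), (1,7), (2,6), (2,7)]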